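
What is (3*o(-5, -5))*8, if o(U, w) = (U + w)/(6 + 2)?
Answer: -30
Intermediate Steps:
o(U, w) = U/8 + w/8 (o(U, w) = (U + w)/8 = (U + w)*(⅛) = U/8 + w/8)
(3*o(-5, -5))*8 = (3*((⅛)*(-5) + (⅛)*(-5)))*8 = (3*(-5/8 - 5/8))*8 = (3*(-5/4))*8 = -15/4*8 = -30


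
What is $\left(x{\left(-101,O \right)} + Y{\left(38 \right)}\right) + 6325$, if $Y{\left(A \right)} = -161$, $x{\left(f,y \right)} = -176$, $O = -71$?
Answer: $5988$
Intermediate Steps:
$\left(x{\left(-101,O \right)} + Y{\left(38 \right)}\right) + 6325 = \left(-176 - 161\right) + 6325 = -337 + 6325 = 5988$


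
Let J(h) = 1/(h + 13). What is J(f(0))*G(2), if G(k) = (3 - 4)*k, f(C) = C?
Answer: -2/13 ≈ -0.15385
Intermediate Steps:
G(k) = -k
J(h) = 1/(13 + h)
J(f(0))*G(2) = (-1*2)/(13 + 0) = -2/13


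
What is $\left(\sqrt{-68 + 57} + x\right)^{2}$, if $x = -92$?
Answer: $\left(92 - i \sqrt{11}\right)^{2} \approx 8453.0 - 610.26 i$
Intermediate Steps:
$\left(\sqrt{-68 + 57} + x\right)^{2} = \left(\sqrt{-68 + 57} - 92\right)^{2} = \left(\sqrt{-11} - 92\right)^{2} = \left(i \sqrt{11} - 92\right)^{2} = \left(-92 + i \sqrt{11}\right)^{2}$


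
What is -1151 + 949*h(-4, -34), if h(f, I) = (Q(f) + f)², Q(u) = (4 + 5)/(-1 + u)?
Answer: 769334/25 ≈ 30773.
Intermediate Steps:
Q(u) = 9/(-1 + u)
h(f, I) = (f + 9/(-1 + f))² (h(f, I) = (9/(-1 + f) + f)² = (f + 9/(-1 + f))²)
-1151 + 949*h(-4, -34) = -1151 + 949*(-4 + 9/(-1 - 4))² = -1151 + 949*(-4 + 9/(-5))² = -1151 + 949*(-4 + 9*(-⅕))² = -1151 + 949*(-4 - 9/5)² = -1151 + 949*(-29/5)² = -1151 + 949*(841/25) = -1151 + 798109/25 = 769334/25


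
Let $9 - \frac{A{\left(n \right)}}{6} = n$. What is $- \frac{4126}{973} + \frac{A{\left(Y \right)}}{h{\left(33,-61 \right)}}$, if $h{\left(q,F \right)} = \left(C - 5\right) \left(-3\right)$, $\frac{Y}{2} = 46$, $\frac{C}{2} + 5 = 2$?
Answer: $- \frac{206904}{10703} \approx -19.331$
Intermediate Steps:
$C = -6$ ($C = -10 + 2 \cdot 2 = -10 + 4 = -6$)
$Y = 92$ ($Y = 2 \cdot 46 = 92$)
$A{\left(n \right)} = 54 - 6 n$
$h{\left(q,F \right)} = 33$ ($h{\left(q,F \right)} = \left(-6 - 5\right) \left(-3\right) = \left(-11\right) \left(-3\right) = 33$)
$- \frac{4126}{973} + \frac{A{\left(Y \right)}}{h{\left(33,-61 \right)}} = - \frac{4126}{973} + \frac{54 - 552}{33} = \left(-4126\right) \frac{1}{973} + \left(54 - 552\right) \frac{1}{33} = - \frac{4126}{973} - \frac{166}{11} = - \frac{206904}{10703}$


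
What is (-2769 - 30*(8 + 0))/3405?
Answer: -1003/1135 ≈ -0.88370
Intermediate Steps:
(-2769 - 30*(8 + 0))/3405 = (-2769 - 30*8)*(1/3405) = (-2769 - 240)*(1/3405) = -3009*1/3405 = -1003/1135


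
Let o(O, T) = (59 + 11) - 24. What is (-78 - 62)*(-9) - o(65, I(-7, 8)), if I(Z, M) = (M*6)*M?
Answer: 1214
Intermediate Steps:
I(Z, M) = 6*M**2 (I(Z, M) = (6*M)*M = 6*M**2)
o(O, T) = 46 (o(O, T) = 70 - 24 = 46)
(-78 - 62)*(-9) - o(65, I(-7, 8)) = (-78 - 62)*(-9) - 1*46 = -140*(-9) - 46 = 1260 - 46 = 1214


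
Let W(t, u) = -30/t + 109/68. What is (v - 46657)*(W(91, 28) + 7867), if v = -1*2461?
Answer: -1195750081125/3094 ≈ -3.8647e+8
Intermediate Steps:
v = -2461
W(t, u) = 109/68 - 30/t (W(t, u) = -30/t + 109*(1/68) = -30/t + 109/68 = 109/68 - 30/t)
(v - 46657)*(W(91, 28) + 7867) = (-2461 - 46657)*((109/68 - 30/91) + 7867) = -49118*((109/68 - 30*1/91) + 7867) = -49118*((109/68 - 30/91) + 7867) = -49118*(7879/6188 + 7867) = -49118*48688875/6188 = -1195750081125/3094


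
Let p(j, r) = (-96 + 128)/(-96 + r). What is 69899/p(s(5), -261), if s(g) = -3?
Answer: -24953943/32 ≈ -7.7981e+5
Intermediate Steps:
p(j, r) = 32/(-96 + r)
69899/p(s(5), -261) = 69899/((32/(-96 - 261))) = 69899/((32/(-357))) = 69899/((32*(-1/357))) = 69899/(-32/357) = 69899*(-357/32) = -24953943/32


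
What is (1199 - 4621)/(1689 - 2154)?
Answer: 3422/465 ≈ 7.3591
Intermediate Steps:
(1199 - 4621)/(1689 - 2154) = -3422/(-465) = -3422*(-1/465) = 3422/465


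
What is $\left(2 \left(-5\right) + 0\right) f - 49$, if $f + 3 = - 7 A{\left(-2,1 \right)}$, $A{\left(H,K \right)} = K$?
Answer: $51$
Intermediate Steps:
$f = -10$ ($f = -3 - 7 = -10$)
$\left(2 \left(-5\right) + 0\right) f - 49 = \left(2 \left(-5\right) + 0\right) \left(-10\right) - 49 = \left(-10 + 0\right) \left(-10\right) - 49 = \left(-10\right) \left(-10\right) - 49 = 100 - 49 = 51$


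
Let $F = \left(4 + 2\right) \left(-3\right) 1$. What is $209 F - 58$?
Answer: $-3820$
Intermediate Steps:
$F = -18$ ($F = 6 \left(-3\right) 1 = \left(-18\right) 1 = -18$)
$209 F - 58 = 209 \left(-18\right) - 58 = -3762 - 58 = -3820$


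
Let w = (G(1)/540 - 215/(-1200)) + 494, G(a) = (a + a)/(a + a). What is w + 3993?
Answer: 9692311/2160 ≈ 4487.2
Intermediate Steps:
G(a) = 1 (G(a) = (2*a)/((2*a)) = (2*a)*(1/(2*a)) = 1)
w = 1067431/2160 (w = (1/540 - 215/(-1200)) + 494 = (1*(1/540) - 215*(-1/1200)) + 494 = (1/540 + 43/240) + 494 = 391/2160 + 494 = 1067431/2160 ≈ 494.18)
w + 3993 = 1067431/2160 + 3993 = 9692311/2160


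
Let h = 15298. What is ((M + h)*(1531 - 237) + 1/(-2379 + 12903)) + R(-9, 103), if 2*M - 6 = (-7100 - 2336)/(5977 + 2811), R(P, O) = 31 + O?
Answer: 457775650808329/23121228 ≈ 1.9799e+7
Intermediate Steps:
M = 10823/4394 (M = 3 + ((-7100 - 2336)/(5977 + 2811))/2 = 3 + (-9436/8788)/2 = 3 + (-9436*1/8788)/2 = 3 + (1/2)*(-2359/2197) = 3 - 2359/4394 = 10823/4394 ≈ 2.4631)
((M + h)*(1531 - 237) + 1/(-2379 + 12903)) + R(-9, 103) = ((10823/4394 + 15298)*(1531 - 237) + 1/(-2379 + 12903)) + (31 + 103) = ((67230235/4394)*1294 + 1/10524) + 134 = (43497962045/2197 + 1/10524) + 134 = 457772552563777/23121228 + 134 = 457775650808329/23121228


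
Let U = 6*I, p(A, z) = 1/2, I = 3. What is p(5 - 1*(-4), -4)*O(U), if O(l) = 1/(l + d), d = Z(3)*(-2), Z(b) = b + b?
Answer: 1/12 ≈ 0.083333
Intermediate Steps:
Z(b) = 2*b
p(A, z) = 1/2
d = -12 (d = (2*3)*(-2) = 6*(-2) = -12)
U = 18 (U = 6*3 = 18)
O(l) = 1/(-12 + l) (O(l) = 1/(l - 12) = 1/(-12 + l))
p(5 - 1*(-4), -4)*O(U) = 1/(2*(-12 + 18)) = (1/2)/6 = (1/2)*(1/6) = 1/12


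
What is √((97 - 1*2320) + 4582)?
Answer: √2359 ≈ 48.570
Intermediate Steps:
√((97 - 1*2320) + 4582) = √((97 - 2320) + 4582) = √(-2223 + 4582) = √2359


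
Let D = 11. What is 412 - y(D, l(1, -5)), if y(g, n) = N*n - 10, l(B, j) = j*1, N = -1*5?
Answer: 397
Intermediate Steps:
N = -5
l(B, j) = j
y(g, n) = -10 - 5*n (y(g, n) = -5*n - 10 = -10 - 5*n)
412 - y(D, l(1, -5)) = 412 - (-10 - 5*(-5)) = 412 - (-10 + 25) = 412 - 1*15 = 412 - 15 = 397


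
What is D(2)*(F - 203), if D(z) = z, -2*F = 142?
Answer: -548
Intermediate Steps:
F = -71 (F = -½*142 = -71)
D(2)*(F - 203) = 2*(-71 - 203) = 2*(-274) = -548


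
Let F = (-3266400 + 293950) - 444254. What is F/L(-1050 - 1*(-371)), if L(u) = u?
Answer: 3416704/679 ≈ 5032.0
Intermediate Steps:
F = -3416704 (F = -2972450 - 444254 = -3416704)
F/L(-1050 - 1*(-371)) = -3416704/(-1050 - 1*(-371)) = -3416704/(-1050 + 371) = -3416704/(-679) = -3416704*(-1/679) = 3416704/679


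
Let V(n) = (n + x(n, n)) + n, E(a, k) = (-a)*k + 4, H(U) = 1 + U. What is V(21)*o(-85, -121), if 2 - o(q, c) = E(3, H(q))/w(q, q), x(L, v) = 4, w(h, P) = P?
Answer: 19596/85 ≈ 230.54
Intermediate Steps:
E(a, k) = 4 - a*k (E(a, k) = -a*k + 4 = 4 - a*k)
V(n) = 4 + 2*n (V(n) = (n + 4) + n = (4 + n) + n = 4 + 2*n)
o(q, c) = 2 - (1 - 3*q)/q (o(q, c) = 2 - (4 - 1*3*(1 + q))/q = 2 - (4 + (-3 - 3*q))/q = 2 - (1 - 3*q)/q)
V(21)*o(-85, -121) = (4 + 2*21)*(5 - 1/(-85)) = (4 + 42)*(5 - 1*(-1/85)) = 46*(5 + 1/85) = 46*(426/85) = 19596/85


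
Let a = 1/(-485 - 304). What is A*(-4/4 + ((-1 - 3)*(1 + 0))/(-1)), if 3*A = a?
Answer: -1/789 ≈ -0.0012674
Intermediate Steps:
a = -1/789 (a = 1/(-789) = -1/789 ≈ -0.0012674)
A = -1/2367 (A = (⅓)*(-1/789) = -1/2367 ≈ -0.00042248)
A*(-4/4 + ((-1 - 3)*(1 + 0))/(-1)) = -(-4/4 + ((-1 - 3)*(1 + 0))/(-1))/2367 = -(-4*¼ - 4*1*(-1))/2367 = -(-1 - 4*(-1))/2367 = -(-1 + 4)/2367 = -1/2367*3 = -1/789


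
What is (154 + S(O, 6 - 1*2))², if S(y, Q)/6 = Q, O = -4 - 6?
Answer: 31684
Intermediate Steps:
O = -10
S(y, Q) = 6*Q
(154 + S(O, 6 - 1*2))² = (154 + 6*(6 - 1*2))² = (154 + 6*(6 - 2))² = (154 + 6*4)² = (154 + 24)² = 178² = 31684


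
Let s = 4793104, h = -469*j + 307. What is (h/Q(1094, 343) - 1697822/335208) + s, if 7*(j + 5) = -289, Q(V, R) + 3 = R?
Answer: 200838351566/41901 ≈ 4.7932e+6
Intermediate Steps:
Q(V, R) = -3 + R
j = -324/7 (j = -5 + (1/7)*(-289) = -5 - 289/7 = -324/7 ≈ -46.286)
h = 22015 (h = -469*(-324/7) + 307 = 21708 + 307 = 22015)
(h/Q(1094, 343) - 1697822/335208) + s = (22015/(-3 + 343) - 1697822/335208) + 4793104 = (22015/340 - 1697822*1/335208) + 4793104 = (22015*(1/340) - 848911/167604) + 4793104 = (259/4 - 848911/167604) + 4793104 = 2500862/41901 + 4793104 = 200838351566/41901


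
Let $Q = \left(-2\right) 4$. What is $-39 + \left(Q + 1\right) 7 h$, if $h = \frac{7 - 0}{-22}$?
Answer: $- \frac{515}{22} \approx -23.409$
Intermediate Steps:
$Q = -8$
$h = - \frac{7}{22}$ ($h = \left(7 + 0\right) \left(- \frac{1}{22}\right) = 7 \left(- \frac{1}{22}\right) = - \frac{7}{22} \approx -0.31818$)
$-39 + \left(Q + 1\right) 7 h = -39 + \left(-8 + 1\right) 7 \left(- \frac{7}{22}\right) = -39 + \left(-7\right) 7 \left(- \frac{7}{22}\right) = -39 - - \frac{343}{22} = -39 + \frac{343}{22} = - \frac{515}{22}$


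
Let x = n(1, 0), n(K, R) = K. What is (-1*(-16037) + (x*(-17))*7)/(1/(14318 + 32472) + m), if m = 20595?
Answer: 744803220/963640051 ≈ 0.77291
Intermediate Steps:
x = 1
(-1*(-16037) + (x*(-17))*7)/(1/(14318 + 32472) + m) = (-1*(-16037) + (1*(-17))*7)/(1/(14318 + 32472) + 20595) = (16037 - 17*7)/(1/46790 + 20595) = (16037 - 119)/(1/46790 + 20595) = 15918/(963640051/46790) = 15918*(46790/963640051) = 744803220/963640051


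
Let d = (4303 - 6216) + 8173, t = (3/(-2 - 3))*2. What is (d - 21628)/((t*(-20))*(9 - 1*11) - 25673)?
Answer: 904/1513 ≈ 0.59749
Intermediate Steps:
t = -6/5 (t = (3/(-5))*2 = (3*(-⅕))*2 = -⅗*2 = -6/5 ≈ -1.2000)
d = 6260 (d = -1913 + 8173 = 6260)
(d - 21628)/((t*(-20))*(9 - 1*11) - 25673) = (6260 - 21628)/((-6/5*(-20))*(9 - 1*11) - 25673) = -15368/(24*(9 - 11) - 25673) = -15368/(24*(-2) - 25673) = -15368/(-48 - 25673) = -15368/(-25721) = -15368*(-1/25721) = 904/1513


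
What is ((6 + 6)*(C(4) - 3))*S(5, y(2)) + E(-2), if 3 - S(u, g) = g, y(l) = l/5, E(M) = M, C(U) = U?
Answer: 146/5 ≈ 29.200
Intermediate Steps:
y(l) = l/5 (y(l) = l*(⅕) = l/5)
S(u, g) = 3 - g
((6 + 6)*(C(4) - 3))*S(5, y(2)) + E(-2) = ((6 + 6)*(4 - 3))*(3 - 2/5) - 2 = (12*1)*(3 - 1*⅖) - 2 = 12*(3 - ⅖) - 2 = 12*(13/5) - 2 = 156/5 - 2 = 146/5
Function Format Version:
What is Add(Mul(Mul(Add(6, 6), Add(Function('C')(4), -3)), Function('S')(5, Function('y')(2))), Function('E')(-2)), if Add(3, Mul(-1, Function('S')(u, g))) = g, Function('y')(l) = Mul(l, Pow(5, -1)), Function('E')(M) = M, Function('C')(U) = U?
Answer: Rational(146, 5) ≈ 29.200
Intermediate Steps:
Function('y')(l) = Mul(Rational(1, 5), l) (Function('y')(l) = Mul(l, Rational(1, 5)) = Mul(Rational(1, 5), l))
Function('S')(u, g) = Add(3, Mul(-1, g))
Add(Mul(Mul(Add(6, 6), Add(Function('C')(4), -3)), Function('S')(5, Function('y')(2))), Function('E')(-2)) = Add(Mul(Mul(Add(6, 6), Add(4, -3)), Add(3, Mul(-1, Mul(Rational(1, 5), 2)))), -2) = Add(Mul(Mul(12, 1), Add(3, Mul(-1, Rational(2, 5)))), -2) = Add(Mul(12, Add(3, Rational(-2, 5))), -2) = Add(Mul(12, Rational(13, 5)), -2) = Add(Rational(156, 5), -2) = Rational(146, 5)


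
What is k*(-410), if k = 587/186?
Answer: -120335/93 ≈ -1293.9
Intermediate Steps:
k = 587/186 (k = 587*(1/186) = 587/186 ≈ 3.1559)
k*(-410) = (587/186)*(-410) = -120335/93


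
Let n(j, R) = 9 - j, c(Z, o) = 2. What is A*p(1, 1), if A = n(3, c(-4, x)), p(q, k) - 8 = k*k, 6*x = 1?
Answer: 54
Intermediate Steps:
x = ⅙ (x = (⅙)*1 = ⅙ ≈ 0.16667)
p(q, k) = 8 + k² (p(q, k) = 8 + k*k = 8 + k²)
A = 6 (A = 9 - 1*3 = 9 - 3 = 6)
A*p(1, 1) = 6*(8 + 1²) = 6*(8 + 1) = 6*9 = 54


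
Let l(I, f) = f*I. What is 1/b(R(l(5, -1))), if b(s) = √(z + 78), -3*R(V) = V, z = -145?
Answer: -I*√67/67 ≈ -0.12217*I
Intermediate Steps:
l(I, f) = I*f
R(V) = -V/3
b(s) = I*√67 (b(s) = √(-145 + 78) = √(-67) = I*√67)
1/b(R(l(5, -1))) = 1/(I*√67) = -I*√67/67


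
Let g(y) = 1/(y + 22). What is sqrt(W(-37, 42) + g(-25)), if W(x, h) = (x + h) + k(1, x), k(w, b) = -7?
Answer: I*sqrt(21)/3 ≈ 1.5275*I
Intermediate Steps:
W(x, h) = -7 + h + x (W(x, h) = (x + h) - 7 = (h + x) - 7 = -7 + h + x)
g(y) = 1/(22 + y)
sqrt(W(-37, 42) + g(-25)) = sqrt((-7 + 42 - 37) + 1/(22 - 25)) = sqrt(-2 + 1/(-3)) = sqrt(-2 - 1/3) = sqrt(-7/3) = I*sqrt(21)/3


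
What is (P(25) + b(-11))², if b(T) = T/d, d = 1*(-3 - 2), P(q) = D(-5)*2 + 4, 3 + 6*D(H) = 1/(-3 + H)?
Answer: 383161/14400 ≈ 26.608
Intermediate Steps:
D(H) = -½ + 1/(6*(-3 + H))
P(q) = 71/24 (P(q) = ((10 - 3*(-5))/(6*(-3 - 5)))*2 + 4 = ((⅙)*(10 + 15)/(-8))*2 + 4 = ((⅙)*(-⅛)*25)*2 + 4 = -25/48*2 + 4 = -25/24 + 4 = 71/24)
d = -5 (d = 1*(-5) = -5)
b(T) = -T/5 (b(T) = T/(-5) = T*(-⅕) = -T/5)
(P(25) + b(-11))² = (71/24 - ⅕*(-11))² = (71/24 + 11/5)² = (619/120)² = 383161/14400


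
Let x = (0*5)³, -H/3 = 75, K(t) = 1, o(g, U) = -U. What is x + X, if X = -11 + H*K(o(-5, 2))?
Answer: -236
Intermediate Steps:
H = -225 (H = -3*75 = -225)
x = 0 (x = 0³ = 0)
X = -236 (X = -11 - 225*1 = -11 - 225 = -236)
x + X = 0 - 236 = -236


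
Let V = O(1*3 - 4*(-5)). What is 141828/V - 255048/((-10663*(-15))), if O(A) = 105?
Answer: 503508876/373205 ≈ 1349.1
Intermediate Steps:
V = 105
141828/V - 255048/((-10663*(-15))) = 141828/105 - 255048/((-10663*(-15))) = 141828*(1/105) - 255048/159945 = 47276/35 - 255048*1/159945 = 47276/35 - 85016/53315 = 503508876/373205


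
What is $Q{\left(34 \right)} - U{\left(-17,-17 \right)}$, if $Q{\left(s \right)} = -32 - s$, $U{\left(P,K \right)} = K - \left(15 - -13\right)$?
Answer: $-21$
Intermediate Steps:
$U{\left(P,K \right)} = -28 + K$ ($U{\left(P,K \right)} = K - \left(15 + 13\right) = K - 28 = -28 + K$)
$Q{\left(34 \right)} - U{\left(-17,-17 \right)} = \left(-32 - 34\right) - \left(-28 - 17\right) = \left(-32 - 34\right) - -45 = -66 + 45 = -21$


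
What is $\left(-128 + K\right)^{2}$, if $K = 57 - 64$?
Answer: $18225$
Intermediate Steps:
$K = -7$ ($K = 57 - 64 = -7$)
$\left(-128 + K\right)^{2} = \left(-128 - 7\right)^{2} = \left(-135\right)^{2} = 18225$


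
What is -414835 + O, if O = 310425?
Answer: -104410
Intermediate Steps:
-414835 + O = -414835 + 310425 = -104410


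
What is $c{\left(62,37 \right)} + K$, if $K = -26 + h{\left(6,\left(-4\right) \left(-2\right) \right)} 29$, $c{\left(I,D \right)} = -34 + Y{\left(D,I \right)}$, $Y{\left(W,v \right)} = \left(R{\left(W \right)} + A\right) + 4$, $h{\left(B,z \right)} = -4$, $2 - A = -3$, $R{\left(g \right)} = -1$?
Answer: $-168$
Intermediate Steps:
$A = 5$ ($A = 2 - -3 = 2 + 3 = 5$)
$Y{\left(W,v \right)} = 8$ ($Y{\left(W,v \right)} = \left(-1 + 5\right) + 4 = 4 + 4 = 8$)
$c{\left(I,D \right)} = -26$ ($c{\left(I,D \right)} = -34 + 8 = -26$)
$K = -142$ ($K = -26 - 116 = -142$)
$c{\left(62,37 \right)} + K = -26 - 142 = -168$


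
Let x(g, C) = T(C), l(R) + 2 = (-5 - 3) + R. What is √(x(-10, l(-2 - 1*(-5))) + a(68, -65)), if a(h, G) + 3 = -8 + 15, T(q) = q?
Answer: I*√3 ≈ 1.732*I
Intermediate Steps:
a(h, G) = 4 (a(h, G) = -3 + (-8 + 15) = -3 + 7 = 4)
l(R) = -10 + R (l(R) = -2 + ((-5 - 3) + R) = -2 + (-8 + R) = -10 + R)
x(g, C) = C
√(x(-10, l(-2 - 1*(-5))) + a(68, -65)) = √((-10 + (-2 - 1*(-5))) + 4) = √((-10 + (-2 + 5)) + 4) = √((-10 + 3) + 4) = √(-7 + 4) = √(-3) = I*√3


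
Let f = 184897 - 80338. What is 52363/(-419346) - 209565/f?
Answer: -31118422469/14615466138 ≈ -2.1291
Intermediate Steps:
f = 104559
52363/(-419346) - 209565/f = 52363/(-419346) - 209565/104559 = 52363*(-1/419346) - 209565*1/104559 = -52363/419346 - 69855/34853 = -31118422469/14615466138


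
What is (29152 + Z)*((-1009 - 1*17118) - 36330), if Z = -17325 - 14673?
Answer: 154984622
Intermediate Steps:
Z = -31998
(29152 + Z)*((-1009 - 1*17118) - 36330) = (29152 - 31998)*((-1009 - 1*17118) - 36330) = -2846*((-1009 - 17118) - 36330) = -2846*(-18127 - 36330) = -2846*(-54457) = 154984622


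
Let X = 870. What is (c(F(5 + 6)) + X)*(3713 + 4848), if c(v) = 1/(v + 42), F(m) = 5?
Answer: 350067851/47 ≈ 7.4483e+6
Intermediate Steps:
c(v) = 1/(42 + v)
(c(F(5 + 6)) + X)*(3713 + 4848) = (1/(42 + 5) + 870)*(3713 + 4848) = (1/47 + 870)*8561 = (40891/47)*8561 = 350067851/47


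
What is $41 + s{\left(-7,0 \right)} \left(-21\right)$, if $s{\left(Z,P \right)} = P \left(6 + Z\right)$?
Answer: $41$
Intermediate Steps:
$41 + s{\left(-7,0 \right)} \left(-21\right) = 41 + 0 \left(6 - 7\right) \left(-21\right) = 41 + 0 \left(-1\right) \left(-21\right) = 41 + 0 \left(-21\right) = 41 + 0 = 41$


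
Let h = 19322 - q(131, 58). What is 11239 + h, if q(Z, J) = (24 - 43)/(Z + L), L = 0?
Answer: 4003510/131 ≈ 30561.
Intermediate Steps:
q(Z, J) = -19/Z (q(Z, J) = (24 - 43)/(Z + 0) = -19/Z)
h = 2531201/131 (h = 19322 - (-19)/131 = 19322 - 1*(-19/131) = 19322 + 19/131 = 2531201/131 ≈ 19322.)
11239 + h = 11239 + 2531201/131 = 4003510/131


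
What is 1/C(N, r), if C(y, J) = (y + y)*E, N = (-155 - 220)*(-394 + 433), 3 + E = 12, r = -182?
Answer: -1/263250 ≈ -3.7987e-6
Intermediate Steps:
E = 9 (E = -3 + 12 = 9)
N = -14625 (N = -375*39 = -14625)
C(y, J) = 18*y (C(y, J) = (y + y)*9 = (2*y)*9 = 18*y)
1/C(N, r) = 1/(18*(-14625)) = 1/(-263250) = -1/263250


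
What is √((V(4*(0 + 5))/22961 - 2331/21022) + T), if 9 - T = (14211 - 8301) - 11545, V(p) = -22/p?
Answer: 3*√913157388876422926290/1206715355 ≈ 75.126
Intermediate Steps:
T = 5644 (T = 9 - ((14211 - 8301) - 11545) = 9 - (5910 - 11545) = 9 - 1*(-5635) = 9 + 5635 = 5644)
√((V(4*(0 + 5))/22961 - 2331/21022) + T) = √((-22*1/(4*(0 + 5))/22961 - 2331/21022) + 5644) = √((-22/(4*5)*(1/22961) - 2331*1/21022) + 5644) = √((-22/20*(1/22961) - 2331/21022) + 5644) = √((-22*1/20*(1/22961) - 2331/21022) + 5644) = √((-11/10*1/22961 - 2331/21022) + 5644) = √((-11/229610 - 2331/21022) + 5644) = √(-133863038/1206715355 + 5644) = √(6810567600582/1206715355) = 3*√913157388876422926290/1206715355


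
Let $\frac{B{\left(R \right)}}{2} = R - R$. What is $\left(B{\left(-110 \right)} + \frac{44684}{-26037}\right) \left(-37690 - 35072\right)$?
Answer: $\frac{1083765736}{8679} \approx 1.2487 \cdot 10^{5}$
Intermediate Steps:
$B{\left(R \right)} = 0$ ($B{\left(R \right)} = 2 \left(R - R\right) = 2 \cdot 0 = 0$)
$\left(B{\left(-110 \right)} + \frac{44684}{-26037}\right) \left(-37690 - 35072\right) = \left(0 + \frac{44684}{-26037}\right) \left(-37690 - 35072\right) = \left(0 + 44684 \left(- \frac{1}{26037}\right)\right) \left(-72762\right) = \left(0 - \frac{44684}{26037}\right) \left(-72762\right) = \left(- \frac{44684}{26037}\right) \left(-72762\right) = \frac{1083765736}{8679}$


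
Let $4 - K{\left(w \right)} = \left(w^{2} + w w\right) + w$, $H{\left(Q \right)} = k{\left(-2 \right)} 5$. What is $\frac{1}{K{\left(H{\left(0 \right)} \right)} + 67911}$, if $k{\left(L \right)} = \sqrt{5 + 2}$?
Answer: $\frac{13513}{913005810} + \frac{\sqrt{7}}{913005810} \approx 1.4803 \cdot 10^{-5}$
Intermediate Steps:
$k{\left(L \right)} = \sqrt{7}$
$H{\left(Q \right)} = 5 \sqrt{7}$ ($H{\left(Q \right)} = \sqrt{7} \cdot 5 = 5 \sqrt{7}$)
$K{\left(w \right)} = 4 - w - 2 w^{2}$ ($K{\left(w \right)} = 4 - \left(\left(w^{2} + w w\right) + w\right) = 4 - \left(\left(w^{2} + w^{2}\right) + w\right) = 4 - \left(2 w^{2} + w\right) = 4 - \left(w + 2 w^{2}\right) = 4 - w - 2 w^{2}$)
$\frac{1}{K{\left(H{\left(0 \right)} \right)} + 67911} = \frac{1}{\left(4 - 5 \sqrt{7} - 2 \left(5 \sqrt{7}\right)^{2}\right) + 67911} = \frac{1}{\left(4 - 5 \sqrt{7} - 350\right) + 67911} = \frac{1}{\left(-346 - 5 \sqrt{7}\right) + 67911} = \frac{1}{67565 - 5 \sqrt{7}}$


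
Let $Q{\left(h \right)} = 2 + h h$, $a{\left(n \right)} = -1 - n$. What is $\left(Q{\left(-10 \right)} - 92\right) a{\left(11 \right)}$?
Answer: $-120$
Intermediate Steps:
$Q{\left(h \right)} = 2 + h^{2}$
$\left(Q{\left(-10 \right)} - 92\right) a{\left(11 \right)} = \left(\left(2 + \left(-10\right)^{2}\right) - 92\right) \left(-1 - 11\right) = \left(\left(2 + 100\right) - 92\right) \left(-1 - 11\right) = \left(102 - 92\right) \left(-12\right) = 10 \left(-12\right) = -120$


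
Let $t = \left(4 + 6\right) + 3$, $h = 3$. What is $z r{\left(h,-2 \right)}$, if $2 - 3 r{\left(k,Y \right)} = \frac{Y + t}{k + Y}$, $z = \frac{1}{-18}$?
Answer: $\frac{1}{6} \approx 0.16667$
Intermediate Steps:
$z = - \frac{1}{18} \approx -0.055556$
$t = 13$ ($t = 10 + 3 = 13$)
$r{\left(k,Y \right)} = \frac{2}{3} - \frac{13 + Y}{3 \left(Y + k\right)}$ ($r{\left(k,Y \right)} = \frac{2}{3} - \frac{\left(Y + 13\right) \frac{1}{k + Y}}{3} = \frac{2}{3} - \frac{\left(13 + Y\right) \frac{1}{Y + k}}{3} = \frac{2}{3} - \frac{\frac{1}{Y + k} \left(13 + Y\right)}{3} = \frac{2}{3} - \frac{13 + Y}{3 \left(Y + k\right)}$)
$z r{\left(h,-2 \right)} = - \frac{\frac{1}{3} \frac{1}{-2 + 3} \left(-13 - 2 + 2 \cdot 3\right)}{18} = - \frac{\frac{1}{3} \cdot 1^{-1} \left(-13 - 2 + 6\right)}{18} = - \frac{\frac{1}{3} \cdot 1 \left(-9\right)}{18} = \left(- \frac{1}{18}\right) \left(-3\right) = \frac{1}{6}$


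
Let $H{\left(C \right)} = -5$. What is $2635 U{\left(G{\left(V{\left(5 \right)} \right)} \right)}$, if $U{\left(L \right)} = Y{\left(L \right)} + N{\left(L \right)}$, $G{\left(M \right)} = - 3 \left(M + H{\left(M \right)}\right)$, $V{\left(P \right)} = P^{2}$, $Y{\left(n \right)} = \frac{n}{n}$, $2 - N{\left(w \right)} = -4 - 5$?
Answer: $31620$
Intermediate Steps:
$N{\left(w \right)} = 11$ ($N{\left(w \right)} = 2 - \left(-4 - 5\right) = 2 - -9 = 2 + 9 = 11$)
$Y{\left(n \right)} = 1$
$G{\left(M \right)} = 15 - 3 M$ ($G{\left(M \right)} = - 3 \left(M - 5\right) = - 3 \left(-5 + M\right) = 15 - 3 M$)
$U{\left(L \right)} = 12$ ($U{\left(L \right)} = 1 + 11 = 12$)
$2635 U{\left(G{\left(V{\left(5 \right)} \right)} \right)} = 2635 \cdot 12 = 31620$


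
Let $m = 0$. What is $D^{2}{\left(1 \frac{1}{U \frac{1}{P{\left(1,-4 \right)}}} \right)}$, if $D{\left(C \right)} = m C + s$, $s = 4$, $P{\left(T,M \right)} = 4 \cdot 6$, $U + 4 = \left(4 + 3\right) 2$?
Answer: $16$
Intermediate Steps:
$U = 10$ ($U = -4 + \left(4 + 3\right) 2 = -4 + 7 \cdot 2 = -4 + 14 = 10$)
$P{\left(T,M \right)} = 24$
$D{\left(C \right)} = 4$ ($D{\left(C \right)} = 0 C + 4 = 0 + 4 = 4$)
$D^{2}{\left(1 \frac{1}{U \frac{1}{P{\left(1,-4 \right)}}} \right)} = 4^{2} = 16$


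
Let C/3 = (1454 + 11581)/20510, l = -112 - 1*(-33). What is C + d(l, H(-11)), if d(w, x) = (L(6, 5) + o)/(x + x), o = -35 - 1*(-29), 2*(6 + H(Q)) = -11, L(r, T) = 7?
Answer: 175781/94346 ≈ 1.8632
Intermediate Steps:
H(Q) = -23/2 (H(Q) = -6 + (½)*(-11) = -6 - 11/2 = -23/2)
l = -79 (l = -112 + 33 = -79)
o = -6 (o = -35 + 29 = -6)
d(w, x) = 1/(2*x) (d(w, x) = (7 - 6)/(x + x) = 1/(2*x))
C = 7821/4102 (C = 3*((1454 + 11581)/20510) = 3*(13035*(1/20510)) = 3*(2607/4102) = 7821/4102 ≈ 1.9066)
C + d(l, H(-11)) = 7821/4102 + 1/(2*(-23/2)) = 7821/4102 + (½)*(-2/23) = 7821/4102 - 1/23 = 175781/94346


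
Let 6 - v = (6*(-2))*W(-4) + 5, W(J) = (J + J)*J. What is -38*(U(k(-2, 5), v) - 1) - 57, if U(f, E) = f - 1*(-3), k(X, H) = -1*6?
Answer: 95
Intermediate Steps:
W(J) = 2*J² (W(J) = (2*J)*J = 2*J²)
k(X, H) = -6
v = 385 (v = 6 - ((6*(-2))*(2*(-4)²) + 5) = 6 - (-24*16 + 5) = 6 - (-12*32 + 5) = 6 - (-384 + 5) = 6 - 1*(-379) = 6 + 379 = 385)
U(f, E) = 3 + f (U(f, E) = f + 3 = 3 + f)
-38*(U(k(-2, 5), v) - 1) - 57 = -38*((3 - 6) - 1) - 57 = -38*(-3 - 1) - 57 = -38*(-4) - 57 = 152 - 57 = 95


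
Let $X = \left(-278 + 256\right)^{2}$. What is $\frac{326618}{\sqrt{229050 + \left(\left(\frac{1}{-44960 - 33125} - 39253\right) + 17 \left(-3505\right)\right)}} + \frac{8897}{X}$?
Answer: $\frac{8897}{484} + \frac{326618 \sqrt{793937359823615}}{10167604019} \approx 923.52$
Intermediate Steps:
$X = 484$ ($X = \left(-22\right)^{2} = 484$)
$\frac{326618}{\sqrt{229050 + \left(\left(\frac{1}{-44960 - 33125} - 39253\right) + 17 \left(-3505\right)\right)}} + \frac{8897}{X} = \frac{326618}{\sqrt{229050 + \left(\left(\frac{1}{-44960 - 33125} - 39253\right) + 17 \left(-3505\right)\right)}} + \frac{8897}{484} = \frac{326618}{\sqrt{229050 - \left(98838 + \frac{1}{78085}\right)}} + 8897 \cdot \frac{1}{484} = \frac{326618}{\sqrt{229050 - \frac{7717765231}{78085}}} + \frac{8897}{484} = \frac{326618}{\sqrt{\frac{10167604019}{78085}}} + \frac{8897}{484} = \frac{326618}{\frac{1}{78085} \sqrt{793937359823615}} + \frac{8897}{484} = 326618 \frac{\sqrt{793937359823615}}{10167604019} + \frac{8897}{484} = \frac{326618 \sqrt{793937359823615}}{10167604019} + \frac{8897}{484} = \frac{8897}{484} + \frac{326618 \sqrt{793937359823615}}{10167604019}$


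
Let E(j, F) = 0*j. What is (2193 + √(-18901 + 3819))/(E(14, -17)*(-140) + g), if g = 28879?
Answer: 2193/28879 + I*√15082/28879 ≈ 0.075938 + 0.0042525*I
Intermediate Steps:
E(j, F) = 0
(2193 + √(-18901 + 3819))/(E(14, -17)*(-140) + g) = (2193 + √(-18901 + 3819))/(0*(-140) + 28879) = (2193 + √(-15082))/(0 + 28879) = (2193 + I*√15082)/28879 = (2193 + I*√15082)*(1/28879) = 2193/28879 + I*√15082/28879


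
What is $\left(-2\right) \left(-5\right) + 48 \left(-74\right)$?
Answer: $-3542$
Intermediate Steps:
$\left(-2\right) \left(-5\right) + 48 \left(-74\right) = 10 - 3552 = -3542$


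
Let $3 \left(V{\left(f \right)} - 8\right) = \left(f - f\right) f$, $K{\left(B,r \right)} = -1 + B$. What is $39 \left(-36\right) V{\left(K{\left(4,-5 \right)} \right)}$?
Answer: $-11232$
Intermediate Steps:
$V{\left(f \right)} = 8$ ($V{\left(f \right)} = 8 + \frac{\left(f - f\right) f}{3} = 8 + \frac{0 f}{3} = 8 + \frac{1}{3} \cdot 0 = 8 + 0 = 8$)
$39 \left(-36\right) V{\left(K{\left(4,-5 \right)} \right)} = 39 \left(-36\right) 8 = \left(-1404\right) 8 = -11232$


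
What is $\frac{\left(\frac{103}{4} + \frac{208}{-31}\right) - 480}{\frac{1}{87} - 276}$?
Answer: $\frac{4972833}{2977364} \approx 1.6702$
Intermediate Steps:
$\frac{\left(\frac{103}{4} + \frac{208}{-31}\right) - 480}{\frac{1}{87} - 276} = \frac{\left(103 \cdot \frac{1}{4} + 208 \left(- \frac{1}{31}\right)\right) - 480}{\frac{1}{87} - 276} = \frac{\left(\frac{103}{4} - \frac{208}{31}\right) - 480}{- \frac{24011}{87}} = \left(\frac{2361}{124} - 480\right) \left(- \frac{87}{24011}\right) = \left(- \frac{57159}{124}\right) \left(- \frac{87}{24011}\right) = \frac{4972833}{2977364}$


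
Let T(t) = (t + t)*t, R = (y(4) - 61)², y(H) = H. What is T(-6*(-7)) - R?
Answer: 279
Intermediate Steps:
R = 3249 (R = (4 - 61)² = (-57)² = 3249)
T(t) = 2*t² (T(t) = (2*t)*t = 2*t²)
T(-6*(-7)) - R = 2*(-6*(-7))² - 1*3249 = 2*42² - 3249 = 2*1764 - 3249 = 3528 - 3249 = 279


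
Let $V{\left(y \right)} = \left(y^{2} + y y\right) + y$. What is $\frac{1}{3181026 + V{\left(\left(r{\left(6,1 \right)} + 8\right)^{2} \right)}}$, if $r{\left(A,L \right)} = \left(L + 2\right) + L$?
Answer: $\frac{1}{3222642} \approx 3.103 \cdot 10^{-7}$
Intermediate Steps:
$r{\left(A,L \right)} = 2 + 2 L$ ($r{\left(A,L \right)} = \left(2 + L\right) + L = 2 + 2 L$)
$V{\left(y \right)} = y + 2 y^{2}$ ($V{\left(y \right)} = \left(y^{2} + y^{2}\right) + y = 2 y^{2} + y = y + 2 y^{2}$)
$\frac{1}{3181026 + V{\left(\left(r{\left(6,1 \right)} + 8\right)^{2} \right)}} = \frac{1}{3181026 + \left(\left(2 + 2 \cdot 1\right) + 8\right)^{2} \left(1 + 2 \left(\left(2 + 2 \cdot 1\right) + 8\right)^{2}\right)} = \frac{1}{3181026 + \left(\left(2 + 2\right) + 8\right)^{2} \left(1 + 2 \left(\left(2 + 2\right) + 8\right)^{2}\right)} = \frac{1}{3181026 + \left(4 + 8\right)^{2} \left(1 + 2 \left(4 + 8\right)^{2}\right)} = \frac{1}{3181026 + 12^{2} \left(1 + 2 \cdot 12^{2}\right)} = \frac{1}{3181026 + 144 \left(1 + 2 \cdot 144\right)} = \frac{1}{3181026 + 144 \left(1 + 288\right)} = \frac{1}{3181026 + 144 \cdot 289} = \frac{1}{3181026 + 41616} = \frac{1}{3222642}$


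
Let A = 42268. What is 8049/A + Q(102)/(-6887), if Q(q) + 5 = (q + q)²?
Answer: -1703380285/291099716 ≈ -5.8515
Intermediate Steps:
Q(q) = -5 + 4*q² (Q(q) = -5 + (q + q)² = -5 + (2*q)² = -5 + 4*q²)
8049/A + Q(102)/(-6887) = 8049/42268 + (-5 + 4*102²)/(-6887) = 8049*(1/42268) + (-5 + 4*10404)*(-1/6887) = 8049/42268 + (-5 + 41616)*(-1/6887) = 8049/42268 + 41611*(-1/6887) = 8049/42268 - 41611/6887 = -1703380285/291099716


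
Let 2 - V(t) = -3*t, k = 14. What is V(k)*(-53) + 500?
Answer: -1832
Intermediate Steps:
V(t) = 2 + 3*t (V(t) = 2 - (-3)*t = 2 + 3*t)
V(k)*(-53) + 500 = (2 + 3*14)*(-53) + 500 = (2 + 42)*(-53) + 500 = 44*(-53) + 500 = -2332 + 500 = -1832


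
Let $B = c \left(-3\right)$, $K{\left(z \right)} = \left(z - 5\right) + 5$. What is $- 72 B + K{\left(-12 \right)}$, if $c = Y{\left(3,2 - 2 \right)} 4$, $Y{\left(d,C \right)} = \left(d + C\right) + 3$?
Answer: $5172$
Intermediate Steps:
$K{\left(z \right)} = z$ ($K{\left(z \right)} = \left(-5 + z\right) + 5 = z$)
$Y{\left(d,C \right)} = 3 + C + d$ ($Y{\left(d,C \right)} = \left(C + d\right) + 3 = 3 + C + d$)
$c = 24$ ($c = \left(3 + \left(2 - 2\right) + 3\right) 4 = \left(3 + 0 + 3\right) 4 = 6 \cdot 4 = 24$)
$B = -72$ ($B = 24 \left(-3\right) = -72$)
$- 72 B + K{\left(-12 \right)} = \left(-72\right) \left(-72\right) - 12 = 5184 - 12 = 5172$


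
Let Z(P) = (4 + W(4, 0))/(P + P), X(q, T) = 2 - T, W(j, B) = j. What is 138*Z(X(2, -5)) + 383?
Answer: 3233/7 ≈ 461.86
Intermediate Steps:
Z(P) = 4/P (Z(P) = (4 + 4)/(P + P) = 8/((2*P)) = 8*(1/(2*P)) = 4/P)
138*Z(X(2, -5)) + 383 = 138*(4/(2 - 1*(-5))) + 383 = 138*(4/(2 + 5)) + 383 = 138*(4/7) + 383 = 552/7 + 383 = 3233/7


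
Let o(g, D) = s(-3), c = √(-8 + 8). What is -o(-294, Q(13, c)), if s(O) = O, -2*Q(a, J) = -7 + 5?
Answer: 3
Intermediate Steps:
c = 0 (c = √0 = 0)
Q(a, J) = 1 (Q(a, J) = -(-7 + 5)/2 = -½*(-2) = 1)
o(g, D) = -3
-o(-294, Q(13, c)) = -1*(-3) = 3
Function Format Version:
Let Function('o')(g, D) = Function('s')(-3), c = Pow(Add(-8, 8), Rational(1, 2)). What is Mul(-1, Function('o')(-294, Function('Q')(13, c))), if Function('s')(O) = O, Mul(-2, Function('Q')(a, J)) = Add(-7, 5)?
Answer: 3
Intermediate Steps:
c = 0 (c = Pow(0, Rational(1, 2)) = 0)
Function('Q')(a, J) = 1 (Function('Q')(a, J) = Mul(Rational(-1, 2), Add(-7, 5)) = Mul(Rational(-1, 2), -2) = 1)
Function('o')(g, D) = -3
Mul(-1, Function('o')(-294, Function('Q')(13, c))) = Mul(-1, -3) = 3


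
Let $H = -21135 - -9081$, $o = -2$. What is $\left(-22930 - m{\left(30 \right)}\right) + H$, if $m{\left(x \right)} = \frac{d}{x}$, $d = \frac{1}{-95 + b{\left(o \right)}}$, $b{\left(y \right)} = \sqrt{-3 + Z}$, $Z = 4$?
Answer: $- \frac{98654879}{2820} \approx -34984.0$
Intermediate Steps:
$b{\left(y \right)} = 1$ ($b{\left(y \right)} = \sqrt{-3 + 4} = \sqrt{1} = 1$)
$d = - \frac{1}{94}$ ($d = \frac{1}{-95 + 1} = \frac{1}{-94} = - \frac{1}{94} \approx -0.010638$)
$m{\left(x \right)} = - \frac{1}{94 x}$
$H = -12054$ ($H = -21135 + 9081 = -12054$)
$\left(-22930 - m{\left(30 \right)}\right) + H = \left(-22930 - - \frac{1}{94 \cdot 30}\right) - 12054 = \left(-22930 - \left(- \frac{1}{94}\right) \frac{1}{30}\right) - 12054 = \left(-22930 - - \frac{1}{2820}\right) - 12054 = \left(-22930 + \frac{1}{2820}\right) - 12054 = - \frac{64662599}{2820} - 12054 = - \frac{98654879}{2820}$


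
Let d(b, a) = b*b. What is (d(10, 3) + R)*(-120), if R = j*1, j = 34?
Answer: -16080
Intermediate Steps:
R = 34 (R = 34*1 = 34)
d(b, a) = b²
(d(10, 3) + R)*(-120) = (10² + 34)*(-120) = (100 + 34)*(-120) = 134*(-120) = -16080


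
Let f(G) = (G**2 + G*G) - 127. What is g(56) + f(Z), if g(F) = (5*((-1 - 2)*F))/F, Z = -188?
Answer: 70546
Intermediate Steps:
f(G) = -127 + 2*G**2 (f(G) = (G**2 + G**2) - 127 = 2*G**2 - 127 = -127 + 2*G**2)
g(F) = -15 (g(F) = (5*(-3*F))/F = (-15*F)/F = -15)
g(56) + f(Z) = -15 + (-127 + 2*(-188)**2) = -15 + (-127 + 2*35344) = -15 + (-127 + 70688) = -15 + 70561 = 70546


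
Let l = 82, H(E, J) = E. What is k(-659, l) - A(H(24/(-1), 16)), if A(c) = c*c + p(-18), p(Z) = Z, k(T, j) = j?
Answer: -476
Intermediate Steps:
A(c) = -18 + c² (A(c) = c*c - 18 = c² - 18 = -18 + c²)
k(-659, l) - A(H(24/(-1), 16)) = 82 - (-18 + (24/(-1))²) = 82 - (-18 + (24*(-1))²) = 82 - (-18 + (-24)²) = 82 - (-18 + 576) = 82 - 1*558 = 82 - 558 = -476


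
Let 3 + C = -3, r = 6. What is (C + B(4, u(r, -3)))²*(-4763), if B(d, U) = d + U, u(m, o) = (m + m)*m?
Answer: -23338700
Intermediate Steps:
u(m, o) = 2*m² (u(m, o) = (2*m)*m = 2*m²)
B(d, U) = U + d
C = -6 (C = -3 - 3 = -6)
(C + B(4, u(r, -3)))²*(-4763) = (-6 + (2*6² + 4))²*(-4763) = (-6 + (2*36 + 4))²*(-4763) = (-6 + (72 + 4))²*(-4763) = (-6 + 76)²*(-4763) = 70²*(-4763) = 4900*(-4763) = -23338700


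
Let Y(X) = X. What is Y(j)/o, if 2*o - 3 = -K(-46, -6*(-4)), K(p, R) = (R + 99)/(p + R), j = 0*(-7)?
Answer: 0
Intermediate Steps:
j = 0
K(p, R) = (99 + R)/(R + p)
o = 189/44 (o = 3/2 + (-(99 - 6*(-4))/(-6*(-4) - 46))/2 = 3/2 + (-(99 + 24)/(24 - 46))/2 = 3/2 + (-123/(-22))/2 = 3/2 + (-(-1)*123/22)/2 = 3/2 + (-1*(-123/22))/2 = 3/2 + (1/2)*(123/22) = 3/2 + 123/44 = 189/44 ≈ 4.2955)
Y(j)/o = 0/(189/44) = 0*(44/189) = 0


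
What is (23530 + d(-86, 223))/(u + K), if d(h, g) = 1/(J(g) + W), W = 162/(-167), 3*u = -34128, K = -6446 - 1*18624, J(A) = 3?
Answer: -7976837/12355194 ≈ -0.64563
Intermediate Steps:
K = -25070 (K = -6446 - 18624 = -25070)
u = -11376 (u = (⅓)*(-34128) = -11376)
W = -162/167 (W = 162*(-1/167) = -162/167 ≈ -0.97006)
d(h, g) = 167/339 (d(h, g) = 1/(3 - 162/167) = 1/(339/167) = 167/339)
(23530 + d(-86, 223))/(u + K) = (23530 + 167/339)/(-11376 - 25070) = (7976837/339)/(-36446) = (7976837/339)*(-1/36446) = -7976837/12355194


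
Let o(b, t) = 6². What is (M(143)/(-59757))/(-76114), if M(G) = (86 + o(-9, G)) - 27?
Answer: 5/239386542 ≈ 2.0887e-8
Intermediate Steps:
o(b, t) = 36
M(G) = 95 (M(G) = (86 + 36) - 27 = 122 - 27 = 95)
(M(143)/(-59757))/(-76114) = (95/(-59757))/(-76114) = (95*(-1/59757))*(-1/76114) = -95/59757*(-1/76114) = 5/239386542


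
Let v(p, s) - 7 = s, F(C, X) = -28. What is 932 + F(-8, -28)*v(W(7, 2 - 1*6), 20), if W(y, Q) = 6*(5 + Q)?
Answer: 176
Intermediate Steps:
W(y, Q) = 30 + 6*Q
v(p, s) = 7 + s
932 + F(-8, -28)*v(W(7, 2 - 1*6), 20) = 932 - 28*(7 + 20) = 932 - 28*27 = 932 - 756 = 176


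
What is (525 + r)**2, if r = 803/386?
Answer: 41393123209/148996 ≈ 2.7781e+5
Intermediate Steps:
r = 803/386 (r = 803*(1/386) = 803/386 ≈ 2.0803)
(525 + r)**2 = (525 + 803/386)**2 = (203453/386)**2 = 41393123209/148996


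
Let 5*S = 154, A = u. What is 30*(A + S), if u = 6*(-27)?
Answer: -3936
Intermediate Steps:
u = -162
A = -162
S = 154/5 (S = (⅕)*154 = 154/5 ≈ 30.800)
30*(A + S) = 30*(-162 + 154/5) = 30*(-656/5) = -3936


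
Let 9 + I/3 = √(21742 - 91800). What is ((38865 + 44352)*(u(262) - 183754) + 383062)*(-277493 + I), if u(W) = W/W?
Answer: 4243555638879280 - 45872971017*I*√70058 ≈ 4.2436e+15 - 1.2142e+13*I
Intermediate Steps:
I = -27 + 3*I*√70058 (I = -27 + 3*√(21742 - 91800) = -27 + 3*√(-70058) = -27 + 3*(I*√70058) = -27 + 3*I*√70058 ≈ -27.0 + 794.05*I)
u(W) = 1
((38865 + 44352)*(u(262) - 183754) + 383062)*(-277493 + I) = ((38865 + 44352)*(1 - 183754) + 383062)*(-277493 + (-27 + 3*I*√70058)) = (83217*(-183753) + 383062)*(-277520 + 3*I*√70058) = (-15291373401 + 383062)*(-277520 + 3*I*√70058) = -15290990339*(-277520 + 3*I*√70058) = 4243555638879280 - 45872971017*I*√70058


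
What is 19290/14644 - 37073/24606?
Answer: -8530909/45041283 ≈ -0.18940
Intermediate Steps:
19290/14644 - 37073/24606 = 19290*(1/14644) - 37073*1/24606 = 9645/7322 - 37073/24606 = -8530909/45041283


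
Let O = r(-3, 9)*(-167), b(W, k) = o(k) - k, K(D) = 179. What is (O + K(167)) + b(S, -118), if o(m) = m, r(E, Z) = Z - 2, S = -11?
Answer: -990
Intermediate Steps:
r(E, Z) = -2 + Z
b(W, k) = 0 (b(W, k) = k - k = 0)
O = -1169 (O = (-2 + 9)*(-167) = 7*(-167) = -1169)
(O + K(167)) + b(S, -118) = (-1169 + 179) + 0 = -990 + 0 = -990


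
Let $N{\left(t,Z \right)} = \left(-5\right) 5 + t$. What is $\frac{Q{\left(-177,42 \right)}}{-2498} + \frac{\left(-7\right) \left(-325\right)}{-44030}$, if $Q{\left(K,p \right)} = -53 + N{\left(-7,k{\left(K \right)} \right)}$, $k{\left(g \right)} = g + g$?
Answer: $- \frac{13860}{785621} \approx -0.017642$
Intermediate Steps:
$k{\left(g \right)} = 2 g$
$N{\left(t,Z \right)} = -25 + t$
$Q{\left(K,p \right)} = -85$ ($Q{\left(K,p \right)} = -53 - 32 = -85$)
$\frac{Q{\left(-177,42 \right)}}{-2498} + \frac{\left(-7\right) \left(-325\right)}{-44030} = - \frac{85}{-2498} + \frac{\left(-7\right) \left(-325\right)}{-44030} = \left(-85\right) \left(- \frac{1}{2498}\right) + 2275 \left(- \frac{1}{44030}\right) = \frac{85}{2498} - \frac{65}{1258} = - \frac{13860}{785621}$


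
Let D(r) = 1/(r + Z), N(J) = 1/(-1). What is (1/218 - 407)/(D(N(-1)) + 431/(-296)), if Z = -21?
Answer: 144444300/532901 ≈ 271.05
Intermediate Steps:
N(J) = -1
D(r) = 1/(-21 + r) (D(r) = 1/(r - 21) = 1/(-21 + r))
(1/218 - 407)/(D(N(-1)) + 431/(-296)) = (1/218 - 407)/(1/(-21 - 1) + 431/(-296)) = (1/218 - 407)/(1/(-22) + 431*(-1/296)) = -88725/(218*(-1/22 - 431/296)) = -88725/(218*(-4889/3256)) = -88725/218*(-3256/4889) = 144444300/532901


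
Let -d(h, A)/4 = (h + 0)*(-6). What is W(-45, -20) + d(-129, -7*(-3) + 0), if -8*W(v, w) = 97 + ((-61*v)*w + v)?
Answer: 3760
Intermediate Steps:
d(h, A) = 24*h (d(h, A) = -4*(h + 0)*(-6) = -4*h*(-6) = -(-24)*h = 24*h)
W(v, w) = -97/8 - v/8 + 61*v*w/8 (W(v, w) = -(97 + ((-61*v)*w + v))/8 = -(97 + (-61*v*w + v))/8 = -(97 + (v - 61*v*w))/8 = -(97 + v - 61*v*w)/8 = -97/8 - v/8 + 61*v*w/8)
W(-45, -20) + d(-129, -7*(-3) + 0) = (-97/8 - 1/8*(-45) + (61/8)*(-45)*(-20)) + 24*(-129) = (-97/8 + 45/8 + 13725/2) - 3096 = 6856 - 3096 = 3760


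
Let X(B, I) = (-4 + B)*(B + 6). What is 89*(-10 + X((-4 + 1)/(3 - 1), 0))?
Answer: -12371/4 ≈ -3092.8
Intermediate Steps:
X(B, I) = (-4 + B)*(6 + B)
89*(-10 + X((-4 + 1)/(3 - 1), 0)) = 89*(-10 + (-24 + ((-4 + 1)/(3 - 1))² + 2*((-4 + 1)/(3 - 1)))) = 89*(-10 + (-24 + (-3/2)² + 2*(-3/2))) = 89*(-10 + (-24 + 9/4 - 3)) = 89*(-10 - 99/4) = 89*(-139/4) = -12371/4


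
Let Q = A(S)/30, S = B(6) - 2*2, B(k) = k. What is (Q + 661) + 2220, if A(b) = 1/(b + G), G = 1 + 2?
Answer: 432151/150 ≈ 2881.0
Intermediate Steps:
G = 3
S = 2 (S = 6 - 2*2 = 6 - 4 = 2)
A(b) = 1/(3 + b) (A(b) = 1/(b + 3) = 1/(3 + b))
Q = 1/150 (Q = 1/(30*(3 + 2)) = (1/30)/5 = (1/30)*(⅕) = 1/150 ≈ 0.0066667)
(Q + 661) + 2220 = (1/150 + 661) + 2220 = 99151/150 + 2220 = 432151/150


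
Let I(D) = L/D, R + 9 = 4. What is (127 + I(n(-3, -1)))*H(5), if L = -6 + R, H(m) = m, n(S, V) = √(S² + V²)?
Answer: 635 - 11*√10/2 ≈ 617.61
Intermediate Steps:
R = -5 (R = -9 + 4 = -5)
L = -11 (L = -6 - 5 = -11)
I(D) = -11/D
(127 + I(n(-3, -1)))*H(5) = (127 - 11/√((-3)² + (-1)²))*5 = (127 - 11/√(9 + 1))*5 = (127 - 11*√10/10)*5 = 635 - 11*√10/2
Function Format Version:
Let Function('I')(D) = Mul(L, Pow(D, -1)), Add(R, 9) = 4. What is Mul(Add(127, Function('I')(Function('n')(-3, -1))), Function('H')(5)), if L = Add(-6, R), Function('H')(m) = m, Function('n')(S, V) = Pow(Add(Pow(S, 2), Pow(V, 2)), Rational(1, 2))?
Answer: Add(635, Mul(Rational(-11, 2), Pow(10, Rational(1, 2)))) ≈ 617.61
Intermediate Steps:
R = -5 (R = Add(-9, 4) = -5)
L = -11 (L = Add(-6, -5) = -11)
Function('I')(D) = Mul(-11, Pow(D, -1))
Mul(Add(127, Function('I')(Function('n')(-3, -1))), Function('H')(5)) = Mul(Add(127, Mul(-11, Pow(Pow(Add(Pow(-3, 2), Pow(-1, 2)), Rational(1, 2)), -1))), 5) = Mul(Add(127, Mul(-11, Pow(Pow(Add(9, 1), Rational(1, 2)), -1))), 5) = Mul(Add(127, Mul(-11, Pow(Pow(10, Rational(1, 2)), -1))), 5) = Mul(Add(127, Mul(-11, Mul(Rational(1, 10), Pow(10, Rational(1, 2))))), 5) = Mul(Add(127, Mul(Rational(-11, 10), Pow(10, Rational(1, 2)))), 5) = Add(635, Mul(Rational(-11, 2), Pow(10, Rational(1, 2))))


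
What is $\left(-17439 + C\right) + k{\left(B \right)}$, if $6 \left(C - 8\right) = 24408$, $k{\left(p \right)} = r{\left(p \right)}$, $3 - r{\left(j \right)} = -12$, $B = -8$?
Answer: $-13348$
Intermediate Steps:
$r{\left(j \right)} = 15$ ($r{\left(j \right)} = 3 - -12 = 3 + 12 = 15$)
$k{\left(p \right)} = 15$
$C = 4076$ ($C = 8 + \frac{1}{6} \cdot 24408 = 8 + 4068 = 4076$)
$\left(-17439 + C\right) + k{\left(B \right)} = \left(-17439 + 4076\right) + 15 = -13363 + 15 = -13348$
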